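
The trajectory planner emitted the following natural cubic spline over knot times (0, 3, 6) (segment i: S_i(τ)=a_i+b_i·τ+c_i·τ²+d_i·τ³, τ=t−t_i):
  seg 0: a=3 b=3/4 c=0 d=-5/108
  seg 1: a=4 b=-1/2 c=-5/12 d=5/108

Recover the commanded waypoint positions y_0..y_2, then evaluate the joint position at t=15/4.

y_0 = S_0(0) = a_0 = 3
y_1 = S_1(0) = a_1 = 4
y_2 = S_1(3) = 0
t_q=15/4 is in segment 1 (τ=3/4); S_1(τ)=873/256

y_0=3 y_1=4 y_2=0
S(15/4) = 873/256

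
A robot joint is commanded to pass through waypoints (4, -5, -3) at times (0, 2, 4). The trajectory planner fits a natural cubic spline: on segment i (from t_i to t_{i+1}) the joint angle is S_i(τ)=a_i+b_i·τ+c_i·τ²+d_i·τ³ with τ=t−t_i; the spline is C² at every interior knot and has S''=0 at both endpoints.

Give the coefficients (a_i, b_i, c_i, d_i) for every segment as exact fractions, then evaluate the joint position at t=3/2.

  seg 0: a=4 b=-47/8 c=0 d=11/32
  seg 1: a=-5 b=-7/4 c=33/16 d=-11/32
S(3/2) = -935/256

Δ: Δ0=-9/2, Δ1=1
row 1: diag=8, rhs=33; c'=1/4, d'=33/8
back: M1=33/8
M: M0=0, M1=33/8, M2=0
seg 0: a=4, c=M0/2=0, d=(M1−M0)/(6·2)=11/32, b=Δ0−h0·(2M0+M1)/6=-47/8
seg 1: a=-5, c=M1/2=33/16, d=(M2−M1)/(6·2)=-11/32, b=Δ1−h1·(2M1+M2)/6=-7/4
t_q=3/2 → seg 0, τ=3/2; S=4+-47/8·τ+0·τ²+11/32·τ³=-935/256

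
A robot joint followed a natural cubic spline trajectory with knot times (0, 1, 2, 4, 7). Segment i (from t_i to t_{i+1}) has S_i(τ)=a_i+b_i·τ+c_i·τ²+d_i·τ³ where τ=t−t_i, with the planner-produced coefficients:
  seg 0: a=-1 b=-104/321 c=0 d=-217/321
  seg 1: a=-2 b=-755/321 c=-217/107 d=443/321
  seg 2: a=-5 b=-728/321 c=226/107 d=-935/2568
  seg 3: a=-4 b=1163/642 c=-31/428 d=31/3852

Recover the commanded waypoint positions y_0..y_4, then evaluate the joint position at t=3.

y_0 = S_0(0) = a_0 = -1
y_1 = S_1(0) = a_1 = -2
y_2 = S_2(0) = a_2 = -5
y_3 = S_3(0) = a_3 = -4
y_4 = S_3(3) = 1
t_q=3 is in segment 2 (τ=1); S_2(τ)=-4725/856

y_0=-1 y_1=-2 y_2=-5 y_3=-4 y_4=1
S(3) = -4725/856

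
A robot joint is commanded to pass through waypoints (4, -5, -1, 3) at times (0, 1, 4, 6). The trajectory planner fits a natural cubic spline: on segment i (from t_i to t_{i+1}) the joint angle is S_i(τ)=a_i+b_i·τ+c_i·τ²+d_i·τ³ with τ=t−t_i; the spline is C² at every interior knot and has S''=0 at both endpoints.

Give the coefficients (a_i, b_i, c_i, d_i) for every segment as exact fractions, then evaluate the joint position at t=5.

  seg 0: a=4 b=-2221/213 c=0 d=304/213
  seg 1: a=-5 b=-1309/213 c=304/71 d=-127/213
  seg 2: a=-1 b=734/213 c=-77/71 d=77/426
S(5) = 219/142

Δ: Δ0=-9, Δ1=4/3, Δ2=2
row 1: diag=8, rhs=62; c'=3/8, d'=31/4
row 2: denom=10−3·3/8=71/8; d'=(4−3·31/4)/(71/8)=-154/71
back: M2=-154/71
back: M1=31/4−3/8·-154/71=608/71
M: M0=0, M1=608/71, M2=-154/71, M3=0
seg 0: a=4, c=M0/2=0, d=(M1−M0)/(6·1)=304/213, b=Δ0−h0·(2M0+M1)/6=-2221/213
seg 1: a=-5, c=M1/2=304/71, d=(M2−M1)/(6·3)=-127/213, b=Δ1−h1·(2M1+M2)/6=-1309/213
seg 2: a=-1, c=M2/2=-77/71, d=(M3−M2)/(6·2)=77/426, b=Δ2−h2·(2M2+M3)/6=734/213
t_q=5 → seg 2, τ=1; S=-1+734/213·τ+-77/71·τ²+77/426·τ³=219/142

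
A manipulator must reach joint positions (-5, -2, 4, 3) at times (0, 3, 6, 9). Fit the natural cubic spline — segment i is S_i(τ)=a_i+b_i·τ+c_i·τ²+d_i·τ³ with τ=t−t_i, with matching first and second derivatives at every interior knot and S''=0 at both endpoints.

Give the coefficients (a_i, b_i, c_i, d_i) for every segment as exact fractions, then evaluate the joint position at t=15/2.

  seg 0: a=-5 b=26/45 c=0 d=19/405
  seg 1: a=-2 b=83/45 c=19/45 d=-10/81
  seg 2: a=4 b=47/45 c=-31/45 d=31/405
S(15/2) = 171/40

Δ: Δ0=1, Δ1=2, Δ2=-1/3
row 1: diag=12, rhs=6; c'=1/4, d'=1/2
row 2: denom=12−3·1/4=45/4; d'=(-14−3·1/2)/(45/4)=-62/45
back: M2=-62/45
back: M1=1/2−1/4·-62/45=38/45
M: M0=0, M1=38/45, M2=-62/45, M3=0
seg 0: a=-5, c=M0/2=0, d=(M1−M0)/(6·3)=19/405, b=Δ0−h0·(2M0+M1)/6=26/45
seg 1: a=-2, c=M1/2=19/45, d=(M2−M1)/(6·3)=-10/81, b=Δ1−h1·(2M1+M2)/6=83/45
seg 2: a=4, c=M2/2=-31/45, d=(M3−M2)/(6·3)=31/405, b=Δ2−h2·(2M2+M3)/6=47/45
t_q=15/2 → seg 2, τ=3/2; S=4+47/45·τ+-31/45·τ²+31/405·τ³=171/40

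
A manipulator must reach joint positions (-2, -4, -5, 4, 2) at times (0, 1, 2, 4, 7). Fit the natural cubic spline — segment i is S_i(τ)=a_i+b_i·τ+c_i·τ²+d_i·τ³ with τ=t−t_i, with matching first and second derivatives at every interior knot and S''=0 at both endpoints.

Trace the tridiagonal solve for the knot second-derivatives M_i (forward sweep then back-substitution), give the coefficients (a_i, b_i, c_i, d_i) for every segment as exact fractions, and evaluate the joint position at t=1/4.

Δ: Δ0=-2, Δ1=-1, Δ2=9/2, Δ3=-2/3
row 1: diag=4, rhs=6; c'=1/4, d'=3/2
row 2: denom=6−1·1/4=23/4; d'=(33−1·3/2)/(23/4)=126/23
row 3: denom=10−2·8/23=214/23; d'=(-31−2·126/23)/(214/23)=-965/214
back: M3=-965/214
back: M2=126/23−8/23·-965/214=754/107
back: M1=3/2−1/4·754/107=-28/107
M: M0=0, M1=-28/107, M2=754/107, M3=-965/214, M4=0
seg 0: a=-2, c=M0/2=0, d=(M1−M0)/(6·1)=-14/321, b=Δ0−h0·(2M0+M1)/6=-628/321
seg 1: a=-4, c=M1/2=-14/107, d=(M2−M1)/(6·1)=391/321, b=Δ1−h1·(2M1+M2)/6=-670/321
seg 2: a=-5, c=M2/2=377/107, d=(M3−M2)/(6·2)=-2473/2568, b=Δ2−h2·(2M2+M3)/6=419/321
seg 3: a=4, c=M3/2=-965/428, d=(M4−M3)/(6·3)=965/3852, b=Δ3−h3·(2M3+M4)/6=2467/642
t_q=1/4 → seg 0, τ=1/4; S=-2+-628/321·τ+0·τ²+-14/321·τ³=-8525/3424

  seg 0: a=-2 b=-628/321 c=0 d=-14/321
  seg 1: a=-4 b=-670/321 c=-14/107 d=391/321
  seg 2: a=-5 b=419/321 c=377/107 d=-2473/2568
  seg 3: a=4 b=2467/642 c=-965/428 d=965/3852
S(1/4) = -8525/3424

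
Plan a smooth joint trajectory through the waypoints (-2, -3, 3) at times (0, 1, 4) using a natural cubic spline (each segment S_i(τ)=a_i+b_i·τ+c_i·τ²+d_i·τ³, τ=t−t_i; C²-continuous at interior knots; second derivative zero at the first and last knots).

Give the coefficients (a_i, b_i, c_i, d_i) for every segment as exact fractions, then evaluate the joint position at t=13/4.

Δ: Δ0=-1, Δ1=2
row 1: diag=8, rhs=18; c'=3/8, d'=9/4
back: M1=9/4
M: M0=0, M1=9/4, M2=0
seg 0: a=-2, c=M0/2=0, d=(M1−M0)/(6·1)=3/8, b=Δ0−h0·(2M0+M1)/6=-11/8
seg 1: a=-3, c=M1/2=9/8, d=(M2−M1)/(6·3)=-1/8, b=Δ1−h1·(2M1+M2)/6=-1/4
t_q=13/4 → seg 1, τ=9/4; S=-3+-1/4·τ+9/8·τ²+-1/8·τ³=363/512

  seg 0: a=-2 b=-11/8 c=0 d=3/8
  seg 1: a=-3 b=-1/4 c=9/8 d=-1/8
S(13/4) = 363/512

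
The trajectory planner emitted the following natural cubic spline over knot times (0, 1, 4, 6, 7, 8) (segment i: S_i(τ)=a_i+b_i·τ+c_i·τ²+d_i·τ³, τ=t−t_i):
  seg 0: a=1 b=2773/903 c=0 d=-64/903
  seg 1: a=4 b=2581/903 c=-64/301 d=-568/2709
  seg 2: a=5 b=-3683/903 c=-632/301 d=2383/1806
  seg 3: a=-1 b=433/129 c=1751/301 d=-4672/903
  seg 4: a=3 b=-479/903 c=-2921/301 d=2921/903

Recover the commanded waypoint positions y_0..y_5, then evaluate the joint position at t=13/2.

y_0=1 y_1=4 y_2=5 y_3=-1 y_4=3 y_5=-4
S(13/2) = 1789/1204

y_0 = S_0(0) = a_0 = 1
y_1 = S_1(0) = a_1 = 4
y_2 = S_2(0) = a_2 = 5
y_3 = S_3(0) = a_3 = -1
y_4 = S_4(0) = a_4 = 3
y_5 = S_4(1) = -4
t_q=13/2 is in segment 3 (τ=1/2); S_3(τ)=1789/1204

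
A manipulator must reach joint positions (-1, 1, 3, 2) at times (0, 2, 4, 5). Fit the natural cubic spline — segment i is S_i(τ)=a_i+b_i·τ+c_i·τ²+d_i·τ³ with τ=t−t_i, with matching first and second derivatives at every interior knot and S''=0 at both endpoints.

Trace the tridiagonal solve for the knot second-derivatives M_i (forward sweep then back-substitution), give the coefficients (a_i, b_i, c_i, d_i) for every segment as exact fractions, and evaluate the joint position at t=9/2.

  seg 0: a=-1 b=9/11 c=0 d=1/22
  seg 1: a=1 b=15/11 c=3/11 d=-5/22
  seg 2: a=3 b=-3/11 c=-12/11 d=4/11
S(9/2) = 29/11

Δ: Δ0=1, Δ1=1, Δ2=-1
row 1: diag=8, rhs=0; c'=1/4, d'=0
row 2: denom=6−2·1/4=11/2; d'=(-12−2·0)/(11/2)=-24/11
back: M2=-24/11
back: M1=0−1/4·-24/11=6/11
M: M0=0, M1=6/11, M2=-24/11, M3=0
seg 0: a=-1, c=M0/2=0, d=(M1−M0)/(6·2)=1/22, b=Δ0−h0·(2M0+M1)/6=9/11
seg 1: a=1, c=M1/2=3/11, d=(M2−M1)/(6·2)=-5/22, b=Δ1−h1·(2M1+M2)/6=15/11
seg 2: a=3, c=M2/2=-12/11, d=(M3−M2)/(6·1)=4/11, b=Δ2−h2·(2M2+M3)/6=-3/11
t_q=9/2 → seg 2, τ=1/2; S=3+-3/11·τ+-12/11·τ²+4/11·τ³=29/11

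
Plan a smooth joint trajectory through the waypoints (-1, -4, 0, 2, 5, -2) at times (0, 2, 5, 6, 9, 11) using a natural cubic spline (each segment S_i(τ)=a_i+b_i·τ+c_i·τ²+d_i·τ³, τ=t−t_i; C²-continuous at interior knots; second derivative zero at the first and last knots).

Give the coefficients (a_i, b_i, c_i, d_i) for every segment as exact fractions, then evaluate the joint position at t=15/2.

  seg 0: a=-1 b=-20621/9882 c=0 d=2899/19764
  seg 1: a=-4 b=-3227/9882 c=2899/3294 d=-4844/44469
  seg 2: a=0 b=19891/9882 c=-991/9882 d=16/183
  seg 3: a=2 b=20501/9882 c=1601/9882 d=-7711/44469
  seg 4: a=5 b=-16159/9882 c=-4607/3294 d=4607/19764
S(15/2) = 10741/2196

Δ: Δ0=-3/2, Δ1=4/3, Δ2=2, Δ3=1, Δ4=-7/2
row 1: diag=10, rhs=17; c'=3/10, d'=17/10
row 2: denom=8−3·3/10=71/10; d'=(4−3·17/10)/(71/10)=-11/71
row 3: denom=8−1·10/71=558/71; d'=(-6−1·-11/71)/(558/71)=-415/558
row 4: denom=10−3·71/186=549/62; d'=(-27−3·-415/558)/(549/62)=-4607/1647
back: M4=-4607/1647
back: M3=-415/558−71/186·-4607/1647=1601/4941
back: M2=-11/71−10/71·1601/4941=-991/4941
back: M1=17/10−3/10·-991/4941=2899/1647
M: M0=0, M1=2899/1647, M2=-991/4941, M3=1601/4941, M4=-4607/1647, M5=0
seg 0: a=-1, c=M0/2=0, d=(M1−M0)/(6·2)=2899/19764, b=Δ0−h0·(2M0+M1)/6=-20621/9882
seg 1: a=-4, c=M1/2=2899/3294, d=(M2−M1)/(6·3)=-4844/44469, b=Δ1−h1·(2M1+M2)/6=-3227/9882
seg 2: a=0, c=M2/2=-991/9882, d=(M3−M2)/(6·1)=16/183, b=Δ2−h2·(2M2+M3)/6=19891/9882
seg 3: a=2, c=M3/2=1601/9882, d=(M4−M3)/(6·3)=-7711/44469, b=Δ3−h3·(2M3+M4)/6=20501/9882
seg 4: a=5, c=M4/2=-4607/3294, d=(M5−M4)/(6·2)=4607/19764, b=Δ4−h4·(2M4+M5)/6=-16159/9882
t_q=15/2 → seg 3, τ=3/2; S=2+20501/9882·τ+1601/9882·τ²+-7711/44469·τ³=10741/2196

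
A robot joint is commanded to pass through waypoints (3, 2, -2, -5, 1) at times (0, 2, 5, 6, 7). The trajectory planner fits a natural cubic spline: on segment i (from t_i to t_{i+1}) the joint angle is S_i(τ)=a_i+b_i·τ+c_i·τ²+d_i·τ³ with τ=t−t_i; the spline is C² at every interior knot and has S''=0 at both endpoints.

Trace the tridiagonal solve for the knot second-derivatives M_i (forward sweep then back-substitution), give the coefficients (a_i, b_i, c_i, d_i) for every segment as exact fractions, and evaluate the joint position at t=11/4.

Δ: Δ0=-1/2, Δ1=-4/3, Δ2=-3, Δ3=6
row 1: diag=10, rhs=-5; c'=3/10, d'=-1/2
row 2: denom=8−3·3/10=71/10; d'=(-10−3·-1/2)/(71/10)=-85/71
row 3: denom=4−1·10/71=274/71; d'=(54−1·-85/71)/(274/71)=3919/274
back: M3=3919/274
back: M2=-85/71−10/71·3919/274=-440/137
back: M1=-1/2−3/10·-440/137=127/274
M: M0=0, M1=127/274, M2=-440/137, M3=3919/274, M4=0
seg 0: a=3, c=M0/2=0, d=(M1−M0)/(6·2)=127/3288, b=Δ0−h0·(2M0+M1)/6=-269/411
seg 1: a=2, c=M1/2=127/548, d=(M2−M1)/(6·3)=-1007/4932, b=Δ1−h1·(2M1+M2)/6=-157/822
seg 2: a=-2, c=M2/2=-220/137, d=(M3−M2)/(6·1)=4799/1644, b=Δ2−h2·(2M2+M3)/6=-7091/1644
seg 3: a=-5, c=M3/2=3919/548, d=(M4−M3)/(6·1)=-3919/1644, b=Δ3−h3·(2M3+M4)/6=1013/822
t_q=11/4 → seg 1, τ=3/4; S=2+-157/822·τ+127/548·τ²+-1007/4932·τ³=66671/35072

  seg 0: a=3 b=-269/411 c=0 d=127/3288
  seg 1: a=2 b=-157/822 c=127/548 d=-1007/4932
  seg 2: a=-2 b=-7091/1644 c=-220/137 d=4799/1644
  seg 3: a=-5 b=1013/822 c=3919/548 d=-3919/1644
S(11/4) = 66671/35072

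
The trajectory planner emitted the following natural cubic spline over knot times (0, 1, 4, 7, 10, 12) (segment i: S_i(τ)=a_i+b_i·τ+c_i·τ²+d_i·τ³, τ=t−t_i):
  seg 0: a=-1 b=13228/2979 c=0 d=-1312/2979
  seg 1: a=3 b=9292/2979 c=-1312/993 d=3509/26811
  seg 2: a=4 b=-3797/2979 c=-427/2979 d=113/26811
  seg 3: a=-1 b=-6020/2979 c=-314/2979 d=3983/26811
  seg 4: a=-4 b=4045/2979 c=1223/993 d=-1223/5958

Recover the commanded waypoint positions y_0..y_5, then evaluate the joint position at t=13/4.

y_0=-1 y_1=3 y_2=4 y_3=-1 y_4=-4 y_5=2
S(13/4) = 102109/21184

y_0 = S_0(0) = a_0 = -1
y_1 = S_1(0) = a_1 = 3
y_2 = S_2(0) = a_2 = 4
y_3 = S_3(0) = a_3 = -1
y_4 = S_4(0) = a_4 = -4
y_5 = S_4(2) = 2
t_q=13/4 is in segment 1 (τ=9/4); S_1(τ)=102109/21184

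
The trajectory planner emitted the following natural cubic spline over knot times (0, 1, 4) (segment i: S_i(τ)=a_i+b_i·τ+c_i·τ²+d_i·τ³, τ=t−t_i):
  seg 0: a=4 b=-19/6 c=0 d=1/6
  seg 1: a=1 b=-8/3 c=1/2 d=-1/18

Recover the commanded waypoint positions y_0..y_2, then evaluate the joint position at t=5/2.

y_0 = S_0(0) = a_0 = 4
y_1 = S_1(0) = a_1 = 1
y_2 = S_1(3) = -4
t_q=5/2 is in segment 1 (τ=3/2); S_1(τ)=-33/16

y_0=4 y_1=1 y_2=-4
S(5/2) = -33/16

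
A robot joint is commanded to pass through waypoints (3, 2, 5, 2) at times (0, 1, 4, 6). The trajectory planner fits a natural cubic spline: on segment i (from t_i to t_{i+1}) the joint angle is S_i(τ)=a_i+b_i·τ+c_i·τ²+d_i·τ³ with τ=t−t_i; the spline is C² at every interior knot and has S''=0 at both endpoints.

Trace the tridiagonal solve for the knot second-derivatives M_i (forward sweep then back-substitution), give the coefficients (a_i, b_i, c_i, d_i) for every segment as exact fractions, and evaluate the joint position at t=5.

Δ: Δ0=-1, Δ1=1, Δ2=-3/2
row 1: diag=8, rhs=12; c'=3/8, d'=3/2
row 2: denom=10−3·3/8=71/8; d'=(-15−3·3/2)/(71/8)=-156/71
back: M2=-156/71
back: M1=3/2−3/8·-156/71=165/71
M: M0=0, M1=165/71, M2=-156/71, M3=0
seg 0: a=3, c=M0/2=0, d=(M1−M0)/(6·1)=55/142, b=Δ0−h0·(2M0+M1)/6=-197/142
seg 1: a=2, c=M1/2=165/142, d=(M2−M1)/(6·3)=-107/426, b=Δ1−h1·(2M1+M2)/6=-16/71
seg 2: a=5, c=M2/2=-78/71, d=(M3−M2)/(6·2)=13/71, b=Δ2−h2·(2M2+M3)/6=-5/142
t_q=5 → seg 2, τ=1; S=5+-5/142·τ+-78/71·τ²+13/71·τ³=575/142

  seg 0: a=3 b=-197/142 c=0 d=55/142
  seg 1: a=2 b=-16/71 c=165/142 d=-107/426
  seg 2: a=5 b=-5/142 c=-78/71 d=13/71
S(5) = 575/142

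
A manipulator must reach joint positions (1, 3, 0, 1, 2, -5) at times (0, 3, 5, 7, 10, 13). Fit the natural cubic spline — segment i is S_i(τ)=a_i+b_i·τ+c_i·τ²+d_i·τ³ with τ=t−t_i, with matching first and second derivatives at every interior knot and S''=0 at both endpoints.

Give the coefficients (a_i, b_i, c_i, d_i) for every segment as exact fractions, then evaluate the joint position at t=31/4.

Δ: Δ0=2/3, Δ1=-3/2, Δ2=1/2, Δ3=1/3, Δ4=-7/3
row 1: diag=10, rhs=-13; c'=1/5, d'=-13/10
row 2: denom=8−2·1/5=38/5; d'=(12−2·-13/10)/(38/5)=73/38
row 3: denom=10−2·5/19=180/19; d'=(-1−2·73/38)/(180/19)=-23/45
row 4: denom=12−3·19/60=221/20; d'=(-16−3·-23/45)/(221/20)=-868/663
back: M4=-868/663
back: M3=-23/45−19/60·-868/663=-64/663
back: M2=73/38−5/19·-64/663=2581/1326
back: M1=-13/10−1/5·2581/1326=-1120/663
M: M0=0, M1=-1120/663, M2=2581/1326, M3=-64/663, M4=-868/663, M5=0
seg 0: a=1, c=M0/2=0, d=(M1−M0)/(6·3)=-560/5967, b=Δ0−h0·(2M0+M1)/6=334/221
seg 1: a=3, c=M1/2=-560/663, d=(M2−M1)/(6·2)=1607/5304, b=Δ1−h1·(2M1+M2)/6=-226/221
seg 2: a=0, c=M2/2=2581/2652, d=(M3−M2)/(6·2)=-301/1768, b=Δ2−h2·(2M2+M3)/6=-1015/1326
seg 3: a=1, c=M3/2=-32/663, d=(M4−M3)/(6·3)=-134/1989, b=Δ3−h3·(2M3+M4)/6=719/663
seg 4: a=2, c=M4/2=-434/663, d=(M5−M4)/(6·3)=434/5967, b=Δ4−h4·(2M4+M5)/6=-679/663
t_q=31/4 → seg 3, τ=3/4; S=1+719/663·τ+-32/663·τ²+-134/1989·τ³=12431/7072

  seg 0: a=1 b=334/221 c=0 d=-560/5967
  seg 1: a=3 b=-226/221 c=-560/663 d=1607/5304
  seg 2: a=0 b=-1015/1326 c=2581/2652 d=-301/1768
  seg 3: a=1 b=719/663 c=-32/663 d=-134/1989
  seg 4: a=2 b=-679/663 c=-434/663 d=434/5967
S(31/4) = 12431/7072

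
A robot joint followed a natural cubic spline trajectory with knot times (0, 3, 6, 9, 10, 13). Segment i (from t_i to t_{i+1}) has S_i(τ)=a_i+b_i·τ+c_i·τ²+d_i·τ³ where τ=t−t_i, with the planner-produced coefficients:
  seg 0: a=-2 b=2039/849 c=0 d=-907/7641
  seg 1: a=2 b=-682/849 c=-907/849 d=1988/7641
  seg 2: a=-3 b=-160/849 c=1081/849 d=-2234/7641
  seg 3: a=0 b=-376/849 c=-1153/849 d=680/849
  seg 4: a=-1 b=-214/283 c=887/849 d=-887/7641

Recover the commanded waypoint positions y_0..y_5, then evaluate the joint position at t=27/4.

y_0=-2 y_1=2 y_2=-3 y_3=0 y_4=-1 y_5=3
S(27/4) = -23079/9056

y_0 = S_0(0) = a_0 = -2
y_1 = S_1(0) = a_1 = 2
y_2 = S_2(0) = a_2 = -3
y_3 = S_3(0) = a_3 = 0
y_4 = S_4(0) = a_4 = -1
y_5 = S_4(3) = 3
t_q=27/4 is in segment 2 (τ=3/4); S_2(τ)=-23079/9056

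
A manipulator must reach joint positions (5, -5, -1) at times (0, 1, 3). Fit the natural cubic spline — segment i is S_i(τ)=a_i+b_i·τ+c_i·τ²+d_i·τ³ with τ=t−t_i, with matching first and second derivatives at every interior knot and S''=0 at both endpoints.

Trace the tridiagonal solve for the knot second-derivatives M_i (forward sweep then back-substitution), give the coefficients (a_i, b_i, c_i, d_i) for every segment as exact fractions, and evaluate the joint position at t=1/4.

  seg 0: a=5 b=-12 c=0 d=2
  seg 1: a=-5 b=-6 c=6 d=-1
S(1/4) = 65/32

Δ: Δ0=-10, Δ1=2
row 1: diag=6, rhs=72; c'=1/3, d'=12
back: M1=12
M: M0=0, M1=12, M2=0
seg 0: a=5, c=M0/2=0, d=(M1−M0)/(6·1)=2, b=Δ0−h0·(2M0+M1)/6=-12
seg 1: a=-5, c=M1/2=6, d=(M2−M1)/(6·2)=-1, b=Δ1−h1·(2M1+M2)/6=-6
t_q=1/4 → seg 0, τ=1/4; S=5+-12·τ+0·τ²+2·τ³=65/32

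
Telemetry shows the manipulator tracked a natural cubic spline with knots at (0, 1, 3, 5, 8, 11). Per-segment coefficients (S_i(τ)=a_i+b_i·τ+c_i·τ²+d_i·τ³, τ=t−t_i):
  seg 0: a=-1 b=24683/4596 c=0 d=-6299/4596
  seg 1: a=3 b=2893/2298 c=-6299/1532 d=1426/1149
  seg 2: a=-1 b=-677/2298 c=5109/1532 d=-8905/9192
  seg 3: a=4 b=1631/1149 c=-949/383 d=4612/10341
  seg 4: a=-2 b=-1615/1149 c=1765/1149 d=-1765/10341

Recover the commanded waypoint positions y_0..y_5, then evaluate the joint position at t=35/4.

y_0 = S_0(0) = a_0 = -1
y_1 = S_1(0) = a_1 = 3
y_2 = S_2(0) = a_2 = -1
y_3 = S_3(0) = a_3 = 4
y_4 = S_4(0) = a_4 = -2
y_5 = S_4(3) = 3
t_q=35/4 is in segment 4 (τ=3/4); S_4(τ)=-55449/24512

y_0=-1 y_1=3 y_2=-1 y_3=4 y_4=-2 y_5=3
S(35/4) = -55449/24512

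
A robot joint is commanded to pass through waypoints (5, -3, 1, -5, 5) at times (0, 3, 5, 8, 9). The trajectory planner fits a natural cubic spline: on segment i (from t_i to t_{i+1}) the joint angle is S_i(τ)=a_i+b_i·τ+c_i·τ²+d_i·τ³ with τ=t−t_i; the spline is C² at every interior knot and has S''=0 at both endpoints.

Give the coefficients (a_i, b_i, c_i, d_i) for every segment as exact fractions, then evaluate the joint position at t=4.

Δ: Δ0=-8/3, Δ1=2, Δ2=-2, Δ3=10
row 1: diag=10, rhs=28; c'=1/5, d'=14/5
row 2: denom=10−2·1/5=48/5; d'=(-24−2·14/5)/(48/5)=-37/12
row 3: denom=8−3·5/16=113/16; d'=(72−3·-37/12)/(113/16)=1300/113
back: M3=1300/113
back: M2=-37/12−5/16·1300/113=-2264/339
back: M1=14/5−1/5·-2264/339=1402/339
M: M0=0, M1=1402/339, M2=-2264/339, M3=1300/113, M4=0
seg 0: a=5, c=M0/2=0, d=(M1−M0)/(6·3)=701/3051, b=Δ0−h0·(2M0+M1)/6=-535/113
seg 1: a=-3, c=M1/2=701/339, d=(M2−M1)/(6·2)=-611/678, b=Δ1−h1·(2M1+M2)/6=166/113
seg 2: a=1, c=M2/2=-1132/339, d=(M3−M2)/(6·3)=3082/3051, b=Δ2−h2·(2M2+M3)/6=-364/339
seg 3: a=-5, c=M3/2=650/113, d=(M4−M3)/(6·1)=-650/339, b=Δ3−h3·(2M3+M4)/6=2090/339
t_q=4 → seg 1, τ=1; S=-3+166/113·τ+701/339·τ²+-611/678·τ³=-247/678

  seg 0: a=5 b=-535/113 c=0 d=701/3051
  seg 1: a=-3 b=166/113 c=701/339 d=-611/678
  seg 2: a=1 b=-364/339 c=-1132/339 d=3082/3051
  seg 3: a=-5 b=2090/339 c=650/113 d=-650/339
S(4) = -247/678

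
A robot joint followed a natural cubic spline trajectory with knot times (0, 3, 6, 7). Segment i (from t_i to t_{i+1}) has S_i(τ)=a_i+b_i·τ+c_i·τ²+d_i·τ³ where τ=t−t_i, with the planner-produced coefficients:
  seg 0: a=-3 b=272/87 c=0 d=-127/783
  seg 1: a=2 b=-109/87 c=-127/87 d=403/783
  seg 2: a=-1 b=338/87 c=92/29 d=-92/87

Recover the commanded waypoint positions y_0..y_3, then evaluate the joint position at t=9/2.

y_0 = S_0(0) = a_0 = -3
y_1 = S_1(0) = a_1 = 2
y_2 = S_2(0) = a_2 = -1
y_3 = S_2(1) = 5
t_q=9/2 is in segment 1 (τ=3/2); S_1(τ)=-331/232

y_0=-3 y_1=2 y_2=-1 y_3=5
S(9/2) = -331/232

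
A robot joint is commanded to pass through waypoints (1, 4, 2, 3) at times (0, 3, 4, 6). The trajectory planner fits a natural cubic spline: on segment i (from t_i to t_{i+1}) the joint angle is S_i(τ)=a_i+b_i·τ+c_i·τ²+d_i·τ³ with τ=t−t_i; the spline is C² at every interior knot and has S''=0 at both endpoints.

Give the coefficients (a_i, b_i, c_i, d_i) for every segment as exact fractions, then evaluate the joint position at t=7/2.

Δ: Δ0=1, Δ1=-2, Δ2=1/2
row 1: diag=8, rhs=-18; c'=1/8, d'=-9/4
row 2: denom=6−1·1/8=47/8; d'=(15−1·-9/4)/(47/8)=138/47
back: M2=138/47
back: M1=-9/4−1/8·138/47=-123/47
M: M0=0, M1=-123/47, M2=138/47, M3=0
seg 0: a=1, c=M0/2=0, d=(M1−M0)/(6·3)=-41/282, b=Δ0−h0·(2M0+M1)/6=217/94
seg 1: a=4, c=M1/2=-123/94, d=(M2−M1)/(6·1)=87/94, b=Δ1−h1·(2M1+M2)/6=-76/47
seg 2: a=2, c=M2/2=69/47, d=(M3−M2)/(6·2)=-23/94, b=Δ2−h2·(2M2+M3)/6=-137/94
t_q=7/2 → seg 1, τ=1/2; S=4+-76/47·τ+-123/94·τ²+87/94·τ³=2241/752

  seg 0: a=1 b=217/94 c=0 d=-41/282
  seg 1: a=4 b=-76/47 c=-123/94 d=87/94
  seg 2: a=2 b=-137/94 c=69/47 d=-23/94
S(7/2) = 2241/752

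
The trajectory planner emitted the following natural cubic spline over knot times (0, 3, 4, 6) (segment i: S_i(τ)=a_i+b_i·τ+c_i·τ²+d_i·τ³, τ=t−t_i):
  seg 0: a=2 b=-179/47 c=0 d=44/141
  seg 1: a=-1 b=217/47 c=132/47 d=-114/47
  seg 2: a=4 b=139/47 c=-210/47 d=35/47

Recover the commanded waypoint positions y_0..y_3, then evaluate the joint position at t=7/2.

y_0 = S_0(0) = a_0 = 2
y_1 = S_1(0) = a_1 = -1
y_2 = S_2(0) = a_2 = 4
y_3 = S_2(2) = -2
t_q=7/2 is in segment 1 (τ=1/2); S_1(τ)=321/188

y_0=2 y_1=-1 y_2=4 y_3=-2
S(7/2) = 321/188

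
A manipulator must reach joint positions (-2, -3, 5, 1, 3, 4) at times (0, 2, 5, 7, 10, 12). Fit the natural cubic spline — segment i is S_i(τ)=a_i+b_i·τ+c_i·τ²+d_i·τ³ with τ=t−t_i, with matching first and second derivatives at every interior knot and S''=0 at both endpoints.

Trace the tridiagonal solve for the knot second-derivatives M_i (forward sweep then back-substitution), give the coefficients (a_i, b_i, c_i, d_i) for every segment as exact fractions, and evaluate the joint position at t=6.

  seg 0: a=-2 b=-24649/15762 c=0 d=2096/7881
  seg 1: a=-3 b=25655/15762 c=4192/2627 d=-19693/47286
  seg 2: a=5 b=-335/7881 c=-11309/5254 d=125/213
  seg 3: a=1 b=-12689/7881 c=7191/5254 d=-9611/47286
  seg 4: a=3 b=17561/15762 c=-1210/2627 d=605/7881
S(6) = 251/74

Δ: Δ0=-1/2, Δ1=8/3, Δ2=-2, Δ3=2/3, Δ4=1/2
row 1: diag=10, rhs=19; c'=3/10, d'=19/10
row 2: denom=10−3·3/10=91/10; d'=(-28−3·19/10)/(91/10)=-337/91
row 3: denom=10−2·20/91=870/91; d'=(16−2·-337/91)/(870/91)=71/29
row 4: denom=10−3·91/290=2627/290; d'=(-1−3·71/29)/(2627/290)=-2420/2627
back: M4=-2420/2627
back: M3=71/29−91/290·-2420/2627=7191/2627
back: M2=-337/91−20/91·7191/2627=-11309/2627
back: M1=19/10−3/10·-11309/2627=8384/2627
M: M0=0, M1=8384/2627, M2=-11309/2627, M3=7191/2627, M4=-2420/2627, M5=0
seg 0: a=-2, c=M0/2=0, d=(M1−M0)/(6·2)=2096/7881, b=Δ0−h0·(2M0+M1)/6=-24649/15762
seg 1: a=-3, c=M1/2=4192/2627, d=(M2−M1)/(6·3)=-19693/47286, b=Δ1−h1·(2M1+M2)/6=25655/15762
seg 2: a=5, c=M2/2=-11309/5254, d=(M3−M2)/(6·2)=125/213, b=Δ2−h2·(2M2+M3)/6=-335/7881
seg 3: a=1, c=M3/2=7191/5254, d=(M4−M3)/(6·3)=-9611/47286, b=Δ3−h3·(2M3+M4)/6=-12689/7881
seg 4: a=3, c=M4/2=-1210/2627, d=(M5−M4)/(6·2)=605/7881, b=Δ4−h4·(2M4+M5)/6=17561/15762
t_q=6 → seg 2, τ=1; S=5+-335/7881·τ+-11309/5254·τ²+125/213·τ³=251/74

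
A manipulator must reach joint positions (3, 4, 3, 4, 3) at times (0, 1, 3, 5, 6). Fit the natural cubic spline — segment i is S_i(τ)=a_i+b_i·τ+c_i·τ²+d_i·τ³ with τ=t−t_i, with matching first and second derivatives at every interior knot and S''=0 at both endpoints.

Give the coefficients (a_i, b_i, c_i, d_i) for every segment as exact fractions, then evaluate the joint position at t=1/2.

  seg 0: a=3 b=27/20 c=0 d=-7/20
  seg 1: a=4 b=3/10 c=-21/20 d=13/40
  seg 2: a=3 b=0 c=9/10 d=-13/40
  seg 3: a=4 b=-3/10 c=-21/20 d=7/20
S(1/2) = 581/160

Δ: Δ0=1, Δ1=-1/2, Δ2=1/2, Δ3=-1
row 1: diag=6, rhs=-9; c'=1/3, d'=-3/2
row 2: denom=8−2·1/3=22/3; d'=(6−2·-3/2)/(22/3)=27/22
row 3: denom=6−2·3/11=60/11; d'=(-9−2·27/22)/(60/11)=-21/10
back: M3=-21/10
back: M2=27/22−3/11·-21/10=9/5
back: M1=-3/2−1/3·9/5=-21/10
M: M0=0, M1=-21/10, M2=9/5, M3=-21/10, M4=0
seg 0: a=3, c=M0/2=0, d=(M1−M0)/(6·1)=-7/20, b=Δ0−h0·(2M0+M1)/6=27/20
seg 1: a=4, c=M1/2=-21/20, d=(M2−M1)/(6·2)=13/40, b=Δ1−h1·(2M1+M2)/6=3/10
seg 2: a=3, c=M2/2=9/10, d=(M3−M2)/(6·2)=-13/40, b=Δ2−h2·(2M2+M3)/6=0
seg 3: a=4, c=M3/2=-21/20, d=(M4−M3)/(6·1)=7/20, b=Δ3−h3·(2M3+M4)/6=-3/10
t_q=1/2 → seg 0, τ=1/2; S=3+27/20·τ+0·τ²+-7/20·τ³=581/160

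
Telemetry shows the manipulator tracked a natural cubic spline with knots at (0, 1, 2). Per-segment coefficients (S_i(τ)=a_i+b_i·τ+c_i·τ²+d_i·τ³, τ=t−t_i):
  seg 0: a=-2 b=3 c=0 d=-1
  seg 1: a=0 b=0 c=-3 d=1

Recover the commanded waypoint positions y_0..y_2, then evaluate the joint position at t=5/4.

y_0=-2 y_1=0 y_2=-2
S(5/4) = -11/64

y_0 = S_0(0) = a_0 = -2
y_1 = S_1(0) = a_1 = 0
y_2 = S_1(1) = -2
t_q=5/4 is in segment 1 (τ=1/4); S_1(τ)=-11/64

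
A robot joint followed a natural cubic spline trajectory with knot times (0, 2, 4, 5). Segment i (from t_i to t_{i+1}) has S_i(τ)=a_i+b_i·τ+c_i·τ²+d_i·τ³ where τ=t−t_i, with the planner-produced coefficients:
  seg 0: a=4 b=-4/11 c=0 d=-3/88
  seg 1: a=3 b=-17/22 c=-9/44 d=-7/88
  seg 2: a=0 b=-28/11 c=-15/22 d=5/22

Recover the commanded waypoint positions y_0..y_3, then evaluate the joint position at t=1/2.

y_0=4 y_1=3 y_2=0 y_3=-3
S(1/2) = 2685/704

y_0 = S_0(0) = a_0 = 4
y_1 = S_1(0) = a_1 = 3
y_2 = S_2(0) = a_2 = 0
y_3 = S_2(1) = -3
t_q=1/2 is in segment 0 (τ=1/2); S_0(τ)=2685/704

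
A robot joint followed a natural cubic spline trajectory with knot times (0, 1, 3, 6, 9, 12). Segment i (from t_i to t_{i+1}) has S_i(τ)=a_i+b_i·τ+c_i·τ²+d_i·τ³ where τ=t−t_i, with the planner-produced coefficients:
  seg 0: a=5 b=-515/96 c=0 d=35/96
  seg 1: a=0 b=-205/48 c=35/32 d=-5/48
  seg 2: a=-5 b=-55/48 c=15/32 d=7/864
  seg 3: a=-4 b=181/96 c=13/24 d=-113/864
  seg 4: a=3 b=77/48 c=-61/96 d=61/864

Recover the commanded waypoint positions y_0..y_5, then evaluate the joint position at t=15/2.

y_0=5 y_1=0 y_2=-5 y_3=-4 y_4=3 y_5=4
S(15/2) = -101/256

y_0 = S_0(0) = a_0 = 5
y_1 = S_1(0) = a_1 = 0
y_2 = S_2(0) = a_2 = -5
y_3 = S_3(0) = a_3 = -4
y_4 = S_4(0) = a_4 = 3
y_5 = S_4(3) = 4
t_q=15/2 is in segment 3 (τ=3/2); S_3(τ)=-101/256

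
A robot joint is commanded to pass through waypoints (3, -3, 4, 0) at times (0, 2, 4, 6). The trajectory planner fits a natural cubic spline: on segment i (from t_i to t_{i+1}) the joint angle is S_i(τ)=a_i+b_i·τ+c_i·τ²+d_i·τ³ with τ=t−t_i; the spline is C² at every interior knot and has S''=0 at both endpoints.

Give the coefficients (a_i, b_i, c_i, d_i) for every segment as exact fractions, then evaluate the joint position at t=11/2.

Δ: Δ0=-3, Δ1=7/2, Δ2=-2
row 1: diag=8, rhs=39; c'=1/4, d'=39/8
row 2: denom=8−2·1/4=15/2; d'=(-33−2·39/8)/(15/2)=-57/10
back: M2=-57/10
back: M1=39/8−1/4·-57/10=63/10
M: M0=0, M1=63/10, M2=-57/10, M3=0
seg 0: a=3, c=M0/2=0, d=(M1−M0)/(6·2)=21/40, b=Δ0−h0·(2M0+M1)/6=-51/10
seg 1: a=-3, c=M1/2=63/20, d=(M2−M1)/(6·2)=-1, b=Δ1−h1·(2M1+M2)/6=6/5
seg 2: a=4, c=M2/2=-57/20, d=(M3−M2)/(6·2)=19/40, b=Δ2−h2·(2M2+M3)/6=9/5
t_q=11/2 → seg 2, τ=3/2; S=4+9/5·τ+-57/20·τ²+19/40·τ³=121/64

  seg 0: a=3 b=-51/10 c=0 d=21/40
  seg 1: a=-3 b=6/5 c=63/20 d=-1
  seg 2: a=4 b=9/5 c=-57/20 d=19/40
S(11/2) = 121/64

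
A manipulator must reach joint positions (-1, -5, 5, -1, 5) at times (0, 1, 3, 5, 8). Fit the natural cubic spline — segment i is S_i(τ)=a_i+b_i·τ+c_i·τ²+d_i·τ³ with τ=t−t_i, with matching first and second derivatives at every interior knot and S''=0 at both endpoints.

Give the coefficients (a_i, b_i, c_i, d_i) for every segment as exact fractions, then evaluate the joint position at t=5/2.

Δ: Δ0=-4, Δ1=5, Δ2=-3, Δ3=2
row 1: diag=6, rhs=54; c'=1/3, d'=9
row 2: denom=8−2·1/3=22/3; d'=(-48−2·9)/(22/3)=-9
row 3: denom=10−2·3/11=104/11; d'=(30−2·-9)/(104/11)=66/13
back: M3=66/13
back: M2=-9−3/11·66/13=-135/13
back: M1=9−1/3·-135/13=162/13
M: M0=0, M1=162/13, M2=-135/13, M3=66/13, M4=0
seg 0: a=-1, c=M0/2=0, d=(M1−M0)/(6·1)=27/13, b=Δ0−h0·(2M0+M1)/6=-79/13
seg 1: a=-5, c=M1/2=81/13, d=(M2−M1)/(6·2)=-99/52, b=Δ1−h1·(2M1+M2)/6=2/13
seg 2: a=5, c=M2/2=-135/26, d=(M3−M2)/(6·2)=67/52, b=Δ2−h2·(2M2+M3)/6=29/13
seg 3: a=-1, c=M3/2=33/13, d=(M4−M3)/(6·3)=-11/39, b=Δ3−h3·(2M3+M4)/6=-40/13
t_q=5/2 → seg 1, τ=3/2; S=-5+2/13·τ+81/13·τ²+-99/52·τ³=1175/416

  seg 0: a=-1 b=-79/13 c=0 d=27/13
  seg 1: a=-5 b=2/13 c=81/13 d=-99/52
  seg 2: a=5 b=29/13 c=-135/26 d=67/52
  seg 3: a=-1 b=-40/13 c=33/13 d=-11/39
S(5/2) = 1175/416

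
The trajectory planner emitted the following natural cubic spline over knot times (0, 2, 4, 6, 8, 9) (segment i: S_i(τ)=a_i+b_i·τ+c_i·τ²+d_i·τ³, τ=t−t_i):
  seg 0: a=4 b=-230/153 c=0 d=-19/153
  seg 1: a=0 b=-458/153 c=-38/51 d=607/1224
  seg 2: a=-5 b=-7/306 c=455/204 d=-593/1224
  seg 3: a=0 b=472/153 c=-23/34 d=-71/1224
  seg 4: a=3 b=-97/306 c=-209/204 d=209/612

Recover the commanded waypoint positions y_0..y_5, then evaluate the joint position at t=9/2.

y_0=4 y_1=0 y_2=-5 y_3=0 y_4=3 y_5=2
S(9/2) = -14735/3264

y_0 = S_0(0) = a_0 = 4
y_1 = S_1(0) = a_1 = 0
y_2 = S_2(0) = a_2 = -5
y_3 = S_3(0) = a_3 = 0
y_4 = S_4(0) = a_4 = 3
y_5 = S_4(1) = 2
t_q=9/2 is in segment 2 (τ=1/2); S_2(τ)=-14735/3264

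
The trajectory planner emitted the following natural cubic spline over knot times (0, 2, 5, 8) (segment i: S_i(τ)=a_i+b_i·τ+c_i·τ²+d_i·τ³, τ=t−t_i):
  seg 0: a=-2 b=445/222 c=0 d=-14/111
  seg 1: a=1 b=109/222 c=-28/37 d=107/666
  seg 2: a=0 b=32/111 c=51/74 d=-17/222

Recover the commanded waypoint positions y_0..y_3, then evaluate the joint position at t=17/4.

y_0 = S_0(0) = a_0 = -2
y_1 = S_1(0) = a_1 = 1
y_2 = S_2(0) = a_2 = 0
y_3 = S_2(3) = 5
t_q=17/4 is in segment 1 (τ=9/4); S_1(τ)=491/4736

y_0=-2 y_1=1 y_2=0 y_3=5
S(17/4) = 491/4736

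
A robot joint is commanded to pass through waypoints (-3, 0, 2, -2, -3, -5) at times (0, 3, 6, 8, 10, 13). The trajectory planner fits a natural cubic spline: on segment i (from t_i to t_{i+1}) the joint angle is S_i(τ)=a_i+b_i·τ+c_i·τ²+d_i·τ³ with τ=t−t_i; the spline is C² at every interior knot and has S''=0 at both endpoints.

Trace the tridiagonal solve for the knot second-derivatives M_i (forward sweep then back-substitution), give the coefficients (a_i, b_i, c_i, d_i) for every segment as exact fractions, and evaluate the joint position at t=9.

Δ: Δ0=1, Δ1=2/3, Δ2=-2, Δ3=-1/2, Δ4=-2/3
row 1: diag=12, rhs=-2; c'=1/4, d'=-1/6
row 2: denom=10−3·1/4=37/4; d'=(-16−3·-1/6)/(37/4)=-62/37
row 3: denom=8−2·8/37=280/37; d'=(9−2·-62/37)/(280/37)=457/280
row 4: denom=10−2·37/140=663/70; d'=(-1−2·457/280)/(663/70)=-199/442
back: M4=-199/442
back: M3=457/280−37/140·-199/442=387/221
back: M2=-62/37−8/37·387/221=-454/221
back: M1=-1/6−1/4·-454/221=230/663
M: M0=0, M1=230/663, M2=-454/221, M3=387/221, M4=-199/442, M5=0
seg 0: a=-3, c=M0/2=0, d=(M1−M0)/(6·3)=115/5967, b=Δ0−h0·(2M0+M1)/6=548/663
seg 1: a=0, c=M1/2=115/663, d=(M2−M1)/(6·3)=-796/5967, b=Δ1−h1·(2M1+M2)/6=893/663
seg 2: a=2, c=M2/2=-227/221, d=(M3−M2)/(6·2)=841/2652, b=Δ2−h2·(2M2+M3)/6=-805/663
seg 3: a=-2, c=M3/2=387/442, d=(M4−M3)/(6·2)=-973/5304, b=Δ3−h3·(2M3+M4)/6=-1006/663
seg 4: a=-3, c=M4/2=-199/884, d=(M5−M4)/(6·3)=199/7956, b=Δ4−h4·(2M4+M5)/6=-287/1326
t_q=9 → seg 3, τ=1; S=-2+-1006/663·τ+387/442·τ²+-973/5304·τ³=-4995/1768

  seg 0: a=-3 b=548/663 c=0 d=115/5967
  seg 1: a=0 b=893/663 c=115/663 d=-796/5967
  seg 2: a=2 b=-805/663 c=-227/221 d=841/2652
  seg 3: a=-2 b=-1006/663 c=387/442 d=-973/5304
  seg 4: a=-3 b=-287/1326 c=-199/884 d=199/7956
S(9) = -4995/1768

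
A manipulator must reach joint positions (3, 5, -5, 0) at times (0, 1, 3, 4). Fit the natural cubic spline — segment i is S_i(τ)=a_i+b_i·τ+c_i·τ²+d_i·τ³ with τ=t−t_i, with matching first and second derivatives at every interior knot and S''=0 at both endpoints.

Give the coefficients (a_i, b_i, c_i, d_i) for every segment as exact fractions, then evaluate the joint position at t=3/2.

  seg 0: a=3 b=63/16 c=0 d=-31/16
  seg 1: a=5 b=-15/8 c=-93/16 d=17/8
  seg 2: a=-5 b=3/8 c=111/16 d=-37/16
S(3/2) = 23/8

Δ: Δ0=2, Δ1=-5, Δ2=5
row 1: diag=6, rhs=-42; c'=1/3, d'=-7
row 2: denom=6−2·1/3=16/3; d'=(60−2·-7)/(16/3)=111/8
back: M2=111/8
back: M1=-7−1/3·111/8=-93/8
M: M0=0, M1=-93/8, M2=111/8, M3=0
seg 0: a=3, c=M0/2=0, d=(M1−M0)/(6·1)=-31/16, b=Δ0−h0·(2M0+M1)/6=63/16
seg 1: a=5, c=M1/2=-93/16, d=(M2−M1)/(6·2)=17/8, b=Δ1−h1·(2M1+M2)/6=-15/8
seg 2: a=-5, c=M2/2=111/16, d=(M3−M2)/(6·1)=-37/16, b=Δ2−h2·(2M2+M3)/6=3/8
t_q=3/2 → seg 1, τ=1/2; S=5+-15/8·τ+-93/16·τ²+17/8·τ³=23/8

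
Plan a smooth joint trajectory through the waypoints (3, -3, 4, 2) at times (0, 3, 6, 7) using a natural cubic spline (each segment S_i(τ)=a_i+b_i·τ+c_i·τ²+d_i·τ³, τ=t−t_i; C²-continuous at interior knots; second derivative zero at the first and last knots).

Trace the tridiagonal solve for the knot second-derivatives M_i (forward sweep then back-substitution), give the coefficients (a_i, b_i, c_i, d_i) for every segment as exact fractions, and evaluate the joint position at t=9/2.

Δ: Δ0=-2, Δ1=7/3, Δ2=-2
row 1: diag=12, rhs=26; c'=1/4, d'=13/6
row 2: denom=8−3·1/4=29/4; d'=(-26−3·13/6)/(29/4)=-130/29
back: M2=-130/29
back: M1=13/6−1/4·-130/29=286/87
M: M0=0, M1=286/87, M2=-130/29, M3=0
seg 0: a=3, c=M0/2=0, d=(M1−M0)/(6·3)=143/783, b=Δ0−h0·(2M0+M1)/6=-317/87
seg 1: a=-3, c=M1/2=143/87, d=(M2−M1)/(6·3)=-338/783, b=Δ1−h1·(2M1+M2)/6=112/87
seg 2: a=4, c=M2/2=-65/29, d=(M3−M2)/(6·1)=65/87, b=Δ2−h2·(2M2+M3)/6=-44/87
t_q=9/2 → seg 1, τ=3/2; S=-3+112/87·τ+143/87·τ²+-338/783·τ³=34/29

  seg 0: a=3 b=-317/87 c=0 d=143/783
  seg 1: a=-3 b=112/87 c=143/87 d=-338/783
  seg 2: a=4 b=-44/87 c=-65/29 d=65/87
S(9/2) = 34/29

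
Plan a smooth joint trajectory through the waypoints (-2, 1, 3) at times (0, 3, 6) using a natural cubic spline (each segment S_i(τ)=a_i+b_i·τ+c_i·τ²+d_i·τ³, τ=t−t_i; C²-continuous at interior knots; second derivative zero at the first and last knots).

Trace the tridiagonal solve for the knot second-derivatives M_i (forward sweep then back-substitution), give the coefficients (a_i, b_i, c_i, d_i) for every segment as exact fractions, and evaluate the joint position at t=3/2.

Δ: Δ0=1, Δ1=2/3
row 1: diag=12, rhs=-2; c'=1/4, d'=-1/6
back: M1=-1/6
M: M0=0, M1=-1/6, M2=0
seg 0: a=-2, c=M0/2=0, d=(M1−M0)/(6·3)=-1/108, b=Δ0−h0·(2M0+M1)/6=13/12
seg 1: a=1, c=M1/2=-1/12, d=(M2−M1)/(6·3)=1/108, b=Δ1−h1·(2M1+M2)/6=5/6
t_q=3/2 → seg 0, τ=3/2; S=-2+13/12·τ+0·τ²+-1/108·τ³=-13/32

  seg 0: a=-2 b=13/12 c=0 d=-1/108
  seg 1: a=1 b=5/6 c=-1/12 d=1/108
S(3/2) = -13/32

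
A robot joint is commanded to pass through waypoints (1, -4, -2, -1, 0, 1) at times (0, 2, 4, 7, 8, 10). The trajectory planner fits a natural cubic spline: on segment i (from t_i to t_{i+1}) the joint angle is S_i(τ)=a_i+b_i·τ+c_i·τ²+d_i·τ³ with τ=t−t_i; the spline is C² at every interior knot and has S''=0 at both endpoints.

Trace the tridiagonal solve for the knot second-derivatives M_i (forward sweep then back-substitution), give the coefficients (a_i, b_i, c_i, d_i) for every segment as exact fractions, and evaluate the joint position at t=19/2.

Δ: Δ0=-5/2, Δ1=1, Δ2=1/3, Δ3=1, Δ4=1/2
row 1: diag=8, rhs=21; c'=1/4, d'=21/8
row 2: denom=10−2·1/4=19/2; d'=(-4−2·21/8)/(19/2)=-37/38
row 3: denom=8−3·6/19=134/19; d'=(4−3·-37/38)/(134/19)=263/268
row 4: denom=6−1·19/134=785/134; d'=(-3−1·263/268)/(785/134)=-1067/1570
back: M4=-1067/1570
back: M3=263/268−19/134·-1067/1570=846/785
back: M2=-37/38−6/19·846/785=-2063/1570
back: M1=21/8−1/4·-2063/1570=4637/1570
M: M0=0, M1=4637/1570, M2=-2063/1570, M3=846/785, M4=-1067/1570, M5=0
seg 0: a=1, c=M0/2=0, d=(M1−M0)/(6·2)=4637/18840, b=Δ0−h0·(2M0+M1)/6=-8206/2355
seg 1: a=-4, c=M1/2=4637/3140, d=(M2−M1)/(6·2)=-335/942, b=Δ1−h1·(2M1+M2)/6=-2501/4710
seg 2: a=-2, c=M2/2=-2063/3140, d=(M3−M2)/(6·3)=751/5652, b=Δ2−h2·(2M2+M3)/6=5221/4710
seg 3: a=-1, c=M3/2=423/785, d=(M4−M3)/(6·1)=-2759/9420, b=Δ3−h3·(2M3+M4)/6=7103/9420
seg 4: a=0, c=M4/2=-1067/3140, d=(M5−M4)/(6·2)=1067/18840, b=Δ4−h4·(2M4+M5)/6=4489/4710
t_q=19/2 → seg 4, τ=3/2; S=0+4489/4710·τ+-1067/3140·τ²+1067/18840·τ³=8603/10048

  seg 0: a=1 b=-8206/2355 c=0 d=4637/18840
  seg 1: a=-4 b=-2501/4710 c=4637/3140 d=-335/942
  seg 2: a=-2 b=5221/4710 c=-2063/3140 d=751/5652
  seg 3: a=-1 b=7103/9420 c=423/785 d=-2759/9420
  seg 4: a=0 b=4489/4710 c=-1067/3140 d=1067/18840
S(19/2) = 8603/10048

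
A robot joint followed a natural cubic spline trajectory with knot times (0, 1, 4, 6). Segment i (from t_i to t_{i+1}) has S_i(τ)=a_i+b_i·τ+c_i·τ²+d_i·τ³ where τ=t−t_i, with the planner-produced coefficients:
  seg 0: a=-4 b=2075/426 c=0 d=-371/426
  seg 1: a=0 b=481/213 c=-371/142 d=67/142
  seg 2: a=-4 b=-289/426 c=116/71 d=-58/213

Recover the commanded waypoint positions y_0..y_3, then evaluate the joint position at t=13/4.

y_0=-4 y_1=0 y_2=-4 y_3=-1
S(13/4) = -25185/9088

y_0 = S_0(0) = a_0 = -4
y_1 = S_1(0) = a_1 = 0
y_2 = S_2(0) = a_2 = -4
y_3 = S_2(2) = -1
t_q=13/4 is in segment 1 (τ=9/4); S_1(τ)=-25185/9088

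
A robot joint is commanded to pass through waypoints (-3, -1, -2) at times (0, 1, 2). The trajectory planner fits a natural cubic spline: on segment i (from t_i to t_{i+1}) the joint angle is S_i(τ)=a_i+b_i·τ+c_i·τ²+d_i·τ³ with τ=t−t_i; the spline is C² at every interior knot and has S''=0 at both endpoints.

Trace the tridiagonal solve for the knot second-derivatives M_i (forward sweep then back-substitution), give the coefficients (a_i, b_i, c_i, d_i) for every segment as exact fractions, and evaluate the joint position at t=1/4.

  seg 0: a=-3 b=11/4 c=0 d=-3/4
  seg 1: a=-1 b=1/2 c=-9/4 d=3/4
S(1/4) = -595/256

Δ: Δ0=2, Δ1=-1
row 1: diag=4, rhs=-18; c'=1/4, d'=-9/2
back: M1=-9/2
M: M0=0, M1=-9/2, M2=0
seg 0: a=-3, c=M0/2=0, d=(M1−M0)/(6·1)=-3/4, b=Δ0−h0·(2M0+M1)/6=11/4
seg 1: a=-1, c=M1/2=-9/4, d=(M2−M1)/(6·1)=3/4, b=Δ1−h1·(2M1+M2)/6=1/2
t_q=1/4 → seg 0, τ=1/4; S=-3+11/4·τ+0·τ²+-3/4·τ³=-595/256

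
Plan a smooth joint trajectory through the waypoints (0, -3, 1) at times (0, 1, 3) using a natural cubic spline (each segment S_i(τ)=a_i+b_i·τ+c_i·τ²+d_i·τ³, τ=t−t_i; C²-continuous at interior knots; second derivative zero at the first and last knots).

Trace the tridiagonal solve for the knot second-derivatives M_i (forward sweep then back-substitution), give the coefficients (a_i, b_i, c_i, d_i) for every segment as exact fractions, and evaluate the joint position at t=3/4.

  seg 0: a=0 b=-23/6 c=0 d=5/6
  seg 1: a=-3 b=-4/3 c=5/2 d=-5/12
S(3/4) = -323/128

Δ: Δ0=-3, Δ1=2
row 1: diag=6, rhs=30; c'=1/3, d'=5
back: M1=5
M: M0=0, M1=5, M2=0
seg 0: a=0, c=M0/2=0, d=(M1−M0)/(6·1)=5/6, b=Δ0−h0·(2M0+M1)/6=-23/6
seg 1: a=-3, c=M1/2=5/2, d=(M2−M1)/(6·2)=-5/12, b=Δ1−h1·(2M1+M2)/6=-4/3
t_q=3/4 → seg 0, τ=3/4; S=0+-23/6·τ+0·τ²+5/6·τ³=-323/128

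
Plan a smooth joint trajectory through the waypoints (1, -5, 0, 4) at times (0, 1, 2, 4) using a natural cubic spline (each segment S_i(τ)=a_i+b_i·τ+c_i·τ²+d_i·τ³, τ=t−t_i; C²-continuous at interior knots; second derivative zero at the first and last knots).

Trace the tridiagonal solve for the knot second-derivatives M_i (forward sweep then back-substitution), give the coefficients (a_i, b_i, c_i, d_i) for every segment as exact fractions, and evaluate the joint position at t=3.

Δ: Δ0=-6, Δ1=5, Δ2=2
row 1: diag=4, rhs=66; c'=1/4, d'=33/2
row 2: denom=6−1·1/4=23/4; d'=(-18−1·33/2)/(23/4)=-6
back: M2=-6
back: M1=33/2−1/4·-6=18
M: M0=0, M1=18, M2=-6, M3=0
seg 0: a=1, c=M0/2=0, d=(M1−M0)/(6·1)=3, b=Δ0−h0·(2M0+M1)/6=-9
seg 1: a=-5, c=M1/2=9, d=(M2−M1)/(6·1)=-4, b=Δ1−h1·(2M1+M2)/6=0
seg 2: a=0, c=M2/2=-3, d=(M3−M2)/(6·2)=1/2, b=Δ2−h2·(2M2+M3)/6=6
t_q=3 → seg 2, τ=1; S=0+6·τ+-3·τ²+1/2·τ³=7/2

  seg 0: a=1 b=-9 c=0 d=3
  seg 1: a=-5 b=0 c=9 d=-4
  seg 2: a=0 b=6 c=-3 d=1/2
S(3) = 7/2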